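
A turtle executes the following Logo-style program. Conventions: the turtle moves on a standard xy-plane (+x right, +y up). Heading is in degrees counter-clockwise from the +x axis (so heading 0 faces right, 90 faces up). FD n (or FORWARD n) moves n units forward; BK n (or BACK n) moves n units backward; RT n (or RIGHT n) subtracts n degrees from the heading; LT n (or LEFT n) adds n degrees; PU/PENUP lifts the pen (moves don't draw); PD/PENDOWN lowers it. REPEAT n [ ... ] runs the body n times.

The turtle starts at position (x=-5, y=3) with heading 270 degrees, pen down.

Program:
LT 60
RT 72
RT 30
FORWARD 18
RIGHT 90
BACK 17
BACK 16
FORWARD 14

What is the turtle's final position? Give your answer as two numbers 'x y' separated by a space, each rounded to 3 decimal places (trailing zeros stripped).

Executing turtle program step by step:
Start: pos=(-5,3), heading=270, pen down
LT 60: heading 270 -> 330
RT 72: heading 330 -> 258
RT 30: heading 258 -> 228
FD 18: (-5,3) -> (-17.044,-10.377) [heading=228, draw]
RT 90: heading 228 -> 138
BK 17: (-17.044,-10.377) -> (-4.411,-21.752) [heading=138, draw]
BK 16: (-4.411,-21.752) -> (7.479,-32.458) [heading=138, draw]
FD 14: (7.479,-32.458) -> (-2.925,-23.09) [heading=138, draw]
Final: pos=(-2.925,-23.09), heading=138, 4 segment(s) drawn

Answer: -2.925 -23.09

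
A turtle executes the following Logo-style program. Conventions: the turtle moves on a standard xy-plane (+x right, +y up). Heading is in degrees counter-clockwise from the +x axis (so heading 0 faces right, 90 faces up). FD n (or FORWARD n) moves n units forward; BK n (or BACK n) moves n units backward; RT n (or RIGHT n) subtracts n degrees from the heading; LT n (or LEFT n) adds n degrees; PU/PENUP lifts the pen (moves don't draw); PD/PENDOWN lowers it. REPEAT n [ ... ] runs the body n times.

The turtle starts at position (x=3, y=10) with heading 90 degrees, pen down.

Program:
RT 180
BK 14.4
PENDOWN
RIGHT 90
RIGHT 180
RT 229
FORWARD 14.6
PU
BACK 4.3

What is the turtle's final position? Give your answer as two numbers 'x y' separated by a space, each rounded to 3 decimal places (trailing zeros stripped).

Answer: -3.757 32.174

Derivation:
Executing turtle program step by step:
Start: pos=(3,10), heading=90, pen down
RT 180: heading 90 -> 270
BK 14.4: (3,10) -> (3,24.4) [heading=270, draw]
PD: pen down
RT 90: heading 270 -> 180
RT 180: heading 180 -> 0
RT 229: heading 0 -> 131
FD 14.6: (3,24.4) -> (-6.578,35.419) [heading=131, draw]
PU: pen up
BK 4.3: (-6.578,35.419) -> (-3.757,32.174) [heading=131, move]
Final: pos=(-3.757,32.174), heading=131, 2 segment(s) drawn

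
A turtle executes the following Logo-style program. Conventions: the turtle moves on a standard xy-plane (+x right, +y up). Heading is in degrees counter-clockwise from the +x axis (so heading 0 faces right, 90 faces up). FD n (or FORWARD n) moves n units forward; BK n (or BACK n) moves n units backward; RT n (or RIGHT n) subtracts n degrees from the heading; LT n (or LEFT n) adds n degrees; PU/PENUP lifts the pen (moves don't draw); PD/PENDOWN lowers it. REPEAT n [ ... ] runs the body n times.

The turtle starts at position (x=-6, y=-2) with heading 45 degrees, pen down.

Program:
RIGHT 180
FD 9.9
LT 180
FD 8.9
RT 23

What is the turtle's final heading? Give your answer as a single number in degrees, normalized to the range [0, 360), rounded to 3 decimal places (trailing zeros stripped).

Answer: 22

Derivation:
Executing turtle program step by step:
Start: pos=(-6,-2), heading=45, pen down
RT 180: heading 45 -> 225
FD 9.9: (-6,-2) -> (-13,-9) [heading=225, draw]
LT 180: heading 225 -> 45
FD 8.9: (-13,-9) -> (-6.707,-2.707) [heading=45, draw]
RT 23: heading 45 -> 22
Final: pos=(-6.707,-2.707), heading=22, 2 segment(s) drawn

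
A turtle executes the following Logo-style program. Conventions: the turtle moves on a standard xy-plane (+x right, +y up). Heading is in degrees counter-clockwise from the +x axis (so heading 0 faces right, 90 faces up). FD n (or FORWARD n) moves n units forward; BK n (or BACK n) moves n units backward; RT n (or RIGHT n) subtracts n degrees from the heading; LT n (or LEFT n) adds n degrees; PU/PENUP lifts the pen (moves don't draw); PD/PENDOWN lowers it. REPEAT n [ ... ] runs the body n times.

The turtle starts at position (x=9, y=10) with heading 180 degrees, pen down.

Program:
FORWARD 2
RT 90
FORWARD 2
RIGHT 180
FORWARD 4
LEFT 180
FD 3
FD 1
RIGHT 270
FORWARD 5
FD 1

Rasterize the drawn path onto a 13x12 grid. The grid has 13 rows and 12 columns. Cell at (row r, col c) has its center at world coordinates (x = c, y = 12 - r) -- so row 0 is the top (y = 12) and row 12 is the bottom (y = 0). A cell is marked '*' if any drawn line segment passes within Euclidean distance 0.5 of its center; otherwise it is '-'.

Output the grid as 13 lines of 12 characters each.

Answer: -*******----
-------*----
-------***--
-------*----
-------*----
------------
------------
------------
------------
------------
------------
------------
------------

Derivation:
Segment 0: (9,10) -> (7,10)
Segment 1: (7,10) -> (7,12)
Segment 2: (7,12) -> (7,8)
Segment 3: (7,8) -> (7,11)
Segment 4: (7,11) -> (7,12)
Segment 5: (7,12) -> (2,12)
Segment 6: (2,12) -> (1,12)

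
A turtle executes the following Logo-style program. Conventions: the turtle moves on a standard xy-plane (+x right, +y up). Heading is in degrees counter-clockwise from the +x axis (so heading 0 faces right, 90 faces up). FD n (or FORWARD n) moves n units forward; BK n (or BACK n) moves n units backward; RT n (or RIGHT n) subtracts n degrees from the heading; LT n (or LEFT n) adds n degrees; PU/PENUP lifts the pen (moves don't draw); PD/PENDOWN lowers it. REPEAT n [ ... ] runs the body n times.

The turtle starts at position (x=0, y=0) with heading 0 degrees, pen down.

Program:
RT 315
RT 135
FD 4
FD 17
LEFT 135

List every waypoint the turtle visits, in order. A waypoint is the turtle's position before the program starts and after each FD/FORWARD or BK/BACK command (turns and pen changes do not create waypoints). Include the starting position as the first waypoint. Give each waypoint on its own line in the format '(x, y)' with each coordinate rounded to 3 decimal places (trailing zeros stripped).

Executing turtle program step by step:
Start: pos=(0,0), heading=0, pen down
RT 315: heading 0 -> 45
RT 135: heading 45 -> 270
FD 4: (0,0) -> (0,-4) [heading=270, draw]
FD 17: (0,-4) -> (0,-21) [heading=270, draw]
LT 135: heading 270 -> 45
Final: pos=(0,-21), heading=45, 2 segment(s) drawn
Waypoints (3 total):
(0, 0)
(0, -4)
(0, -21)

Answer: (0, 0)
(0, -4)
(0, -21)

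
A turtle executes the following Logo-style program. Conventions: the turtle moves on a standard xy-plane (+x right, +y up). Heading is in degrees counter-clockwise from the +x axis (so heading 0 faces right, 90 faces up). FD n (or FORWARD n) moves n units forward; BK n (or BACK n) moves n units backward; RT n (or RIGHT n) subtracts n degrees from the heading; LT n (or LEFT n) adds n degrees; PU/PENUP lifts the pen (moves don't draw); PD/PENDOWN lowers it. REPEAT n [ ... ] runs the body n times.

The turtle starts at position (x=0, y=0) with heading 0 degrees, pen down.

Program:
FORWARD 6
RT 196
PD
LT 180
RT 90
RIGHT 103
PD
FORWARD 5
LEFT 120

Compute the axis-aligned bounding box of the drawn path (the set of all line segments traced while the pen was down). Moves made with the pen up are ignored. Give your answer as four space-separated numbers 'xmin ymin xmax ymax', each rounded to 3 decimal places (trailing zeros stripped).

Answer: 0 0 6 2.424

Derivation:
Executing turtle program step by step:
Start: pos=(0,0), heading=0, pen down
FD 6: (0,0) -> (6,0) [heading=0, draw]
RT 196: heading 0 -> 164
PD: pen down
LT 180: heading 164 -> 344
RT 90: heading 344 -> 254
RT 103: heading 254 -> 151
PD: pen down
FD 5: (6,0) -> (1.627,2.424) [heading=151, draw]
LT 120: heading 151 -> 271
Final: pos=(1.627,2.424), heading=271, 2 segment(s) drawn

Segment endpoints: x in {0, 1.627, 6}, y in {0, 2.424}
xmin=0, ymin=0, xmax=6, ymax=2.424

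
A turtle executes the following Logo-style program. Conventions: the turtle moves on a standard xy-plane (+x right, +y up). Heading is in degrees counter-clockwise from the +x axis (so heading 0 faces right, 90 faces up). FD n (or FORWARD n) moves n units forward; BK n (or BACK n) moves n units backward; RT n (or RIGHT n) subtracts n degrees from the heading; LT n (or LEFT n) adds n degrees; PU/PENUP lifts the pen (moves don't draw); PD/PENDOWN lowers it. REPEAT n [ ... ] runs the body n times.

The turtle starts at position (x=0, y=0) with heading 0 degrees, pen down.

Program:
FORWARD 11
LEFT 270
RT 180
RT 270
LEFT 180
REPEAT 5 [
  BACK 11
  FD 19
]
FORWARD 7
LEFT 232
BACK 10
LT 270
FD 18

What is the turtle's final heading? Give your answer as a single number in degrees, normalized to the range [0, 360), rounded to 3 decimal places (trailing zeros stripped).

Executing turtle program step by step:
Start: pos=(0,0), heading=0, pen down
FD 11: (0,0) -> (11,0) [heading=0, draw]
LT 270: heading 0 -> 270
RT 180: heading 270 -> 90
RT 270: heading 90 -> 180
LT 180: heading 180 -> 0
REPEAT 5 [
  -- iteration 1/5 --
  BK 11: (11,0) -> (0,0) [heading=0, draw]
  FD 19: (0,0) -> (19,0) [heading=0, draw]
  -- iteration 2/5 --
  BK 11: (19,0) -> (8,0) [heading=0, draw]
  FD 19: (8,0) -> (27,0) [heading=0, draw]
  -- iteration 3/5 --
  BK 11: (27,0) -> (16,0) [heading=0, draw]
  FD 19: (16,0) -> (35,0) [heading=0, draw]
  -- iteration 4/5 --
  BK 11: (35,0) -> (24,0) [heading=0, draw]
  FD 19: (24,0) -> (43,0) [heading=0, draw]
  -- iteration 5/5 --
  BK 11: (43,0) -> (32,0) [heading=0, draw]
  FD 19: (32,0) -> (51,0) [heading=0, draw]
]
FD 7: (51,0) -> (58,0) [heading=0, draw]
LT 232: heading 0 -> 232
BK 10: (58,0) -> (64.157,7.88) [heading=232, draw]
LT 270: heading 232 -> 142
FD 18: (64.157,7.88) -> (49.972,18.962) [heading=142, draw]
Final: pos=(49.972,18.962), heading=142, 14 segment(s) drawn

Answer: 142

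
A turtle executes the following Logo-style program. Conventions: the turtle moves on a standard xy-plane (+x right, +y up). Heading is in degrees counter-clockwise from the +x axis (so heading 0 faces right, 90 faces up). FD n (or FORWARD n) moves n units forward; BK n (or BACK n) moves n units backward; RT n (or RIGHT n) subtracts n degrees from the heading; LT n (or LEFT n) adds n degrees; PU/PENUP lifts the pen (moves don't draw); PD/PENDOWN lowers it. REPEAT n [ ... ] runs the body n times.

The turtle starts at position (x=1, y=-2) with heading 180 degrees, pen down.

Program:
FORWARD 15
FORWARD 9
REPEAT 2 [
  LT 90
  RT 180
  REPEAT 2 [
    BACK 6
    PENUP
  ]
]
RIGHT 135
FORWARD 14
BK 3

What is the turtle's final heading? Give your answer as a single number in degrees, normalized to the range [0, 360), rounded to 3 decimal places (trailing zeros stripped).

Executing turtle program step by step:
Start: pos=(1,-2), heading=180, pen down
FD 15: (1,-2) -> (-14,-2) [heading=180, draw]
FD 9: (-14,-2) -> (-23,-2) [heading=180, draw]
REPEAT 2 [
  -- iteration 1/2 --
  LT 90: heading 180 -> 270
  RT 180: heading 270 -> 90
  REPEAT 2 [
    -- iteration 1/2 --
    BK 6: (-23,-2) -> (-23,-8) [heading=90, draw]
    PU: pen up
    -- iteration 2/2 --
    BK 6: (-23,-8) -> (-23,-14) [heading=90, move]
    PU: pen up
  ]
  -- iteration 2/2 --
  LT 90: heading 90 -> 180
  RT 180: heading 180 -> 0
  REPEAT 2 [
    -- iteration 1/2 --
    BK 6: (-23,-14) -> (-29,-14) [heading=0, move]
    PU: pen up
    -- iteration 2/2 --
    BK 6: (-29,-14) -> (-35,-14) [heading=0, move]
    PU: pen up
  ]
]
RT 135: heading 0 -> 225
FD 14: (-35,-14) -> (-44.899,-23.899) [heading=225, move]
BK 3: (-44.899,-23.899) -> (-42.778,-21.778) [heading=225, move]
Final: pos=(-42.778,-21.778), heading=225, 3 segment(s) drawn

Answer: 225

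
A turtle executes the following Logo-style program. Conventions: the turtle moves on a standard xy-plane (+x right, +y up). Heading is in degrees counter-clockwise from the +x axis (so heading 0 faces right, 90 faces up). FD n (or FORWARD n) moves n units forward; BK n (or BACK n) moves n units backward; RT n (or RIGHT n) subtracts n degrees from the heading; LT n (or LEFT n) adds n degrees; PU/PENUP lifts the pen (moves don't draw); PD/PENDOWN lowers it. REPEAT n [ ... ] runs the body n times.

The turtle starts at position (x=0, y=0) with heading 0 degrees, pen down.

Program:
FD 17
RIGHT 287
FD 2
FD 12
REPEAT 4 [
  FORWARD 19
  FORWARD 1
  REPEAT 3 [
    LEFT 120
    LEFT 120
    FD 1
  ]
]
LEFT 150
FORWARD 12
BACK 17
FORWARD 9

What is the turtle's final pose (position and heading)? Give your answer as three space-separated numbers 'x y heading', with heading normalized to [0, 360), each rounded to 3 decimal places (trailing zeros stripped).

Executing turtle program step by step:
Start: pos=(0,0), heading=0, pen down
FD 17: (0,0) -> (17,0) [heading=0, draw]
RT 287: heading 0 -> 73
FD 2: (17,0) -> (17.585,1.913) [heading=73, draw]
FD 12: (17.585,1.913) -> (21.093,13.388) [heading=73, draw]
REPEAT 4 [
  -- iteration 1/4 --
  FD 19: (21.093,13.388) -> (26.648,31.558) [heading=73, draw]
  FD 1: (26.648,31.558) -> (26.941,32.514) [heading=73, draw]
  REPEAT 3 [
    -- iteration 1/3 --
    LT 120: heading 73 -> 193
    LT 120: heading 193 -> 313
    FD 1: (26.941,32.514) -> (27.623,31.783) [heading=313, draw]
    -- iteration 2/3 --
    LT 120: heading 313 -> 73
    LT 120: heading 73 -> 193
    FD 1: (27.623,31.783) -> (26.648,31.558) [heading=193, draw]
    -- iteration 3/3 --
    LT 120: heading 193 -> 313
    LT 120: heading 313 -> 73
    FD 1: (26.648,31.558) -> (26.941,32.514) [heading=73, draw]
  ]
  -- iteration 2/4 --
  FD 19: (26.941,32.514) -> (32.496,50.684) [heading=73, draw]
  FD 1: (32.496,50.684) -> (32.788,51.64) [heading=73, draw]
  REPEAT 3 [
    -- iteration 1/3 --
    LT 120: heading 73 -> 193
    LT 120: heading 193 -> 313
    FD 1: (32.788,51.64) -> (33.47,50.909) [heading=313, draw]
    -- iteration 2/3 --
    LT 120: heading 313 -> 73
    LT 120: heading 73 -> 193
    FD 1: (33.47,50.909) -> (32.496,50.684) [heading=193, draw]
    -- iteration 3/3 --
    LT 120: heading 193 -> 313
    LT 120: heading 313 -> 73
    FD 1: (32.496,50.684) -> (32.788,51.64) [heading=73, draw]
  ]
  -- iteration 3/4 --
  FD 19: (32.788,51.64) -> (38.343,69.81) [heading=73, draw]
  FD 1: (38.343,69.81) -> (38.636,70.767) [heading=73, draw]
  REPEAT 3 [
    -- iteration 1/3 --
    LT 120: heading 73 -> 193
    LT 120: heading 193 -> 313
    FD 1: (38.636,70.767) -> (39.318,70.035) [heading=313, draw]
    -- iteration 2/3 --
    LT 120: heading 313 -> 73
    LT 120: heading 73 -> 193
    FD 1: (39.318,70.035) -> (38.343,69.81) [heading=193, draw]
    -- iteration 3/3 --
    LT 120: heading 193 -> 313
    LT 120: heading 313 -> 73
    FD 1: (38.343,69.81) -> (38.636,70.767) [heading=73, draw]
  ]
  -- iteration 4/4 --
  FD 19: (38.636,70.767) -> (44.191,88.936) [heading=73, draw]
  FD 1: (44.191,88.936) -> (44.483,89.893) [heading=73, draw]
  REPEAT 3 [
    -- iteration 1/3 --
    LT 120: heading 73 -> 193
    LT 120: heading 193 -> 313
    FD 1: (44.483,89.893) -> (45.165,89.161) [heading=313, draw]
    -- iteration 2/3 --
    LT 120: heading 313 -> 73
    LT 120: heading 73 -> 193
    FD 1: (45.165,89.161) -> (44.191,88.936) [heading=193, draw]
    -- iteration 3/3 --
    LT 120: heading 193 -> 313
    LT 120: heading 313 -> 73
    FD 1: (44.191,88.936) -> (44.483,89.893) [heading=73, draw]
  ]
]
LT 150: heading 73 -> 223
FD 12: (44.483,89.893) -> (35.707,81.709) [heading=223, draw]
BK 17: (35.707,81.709) -> (48.14,93.303) [heading=223, draw]
FD 9: (48.14,93.303) -> (41.558,87.165) [heading=223, draw]
Final: pos=(41.558,87.165), heading=223, 26 segment(s) drawn

Answer: 41.558 87.165 223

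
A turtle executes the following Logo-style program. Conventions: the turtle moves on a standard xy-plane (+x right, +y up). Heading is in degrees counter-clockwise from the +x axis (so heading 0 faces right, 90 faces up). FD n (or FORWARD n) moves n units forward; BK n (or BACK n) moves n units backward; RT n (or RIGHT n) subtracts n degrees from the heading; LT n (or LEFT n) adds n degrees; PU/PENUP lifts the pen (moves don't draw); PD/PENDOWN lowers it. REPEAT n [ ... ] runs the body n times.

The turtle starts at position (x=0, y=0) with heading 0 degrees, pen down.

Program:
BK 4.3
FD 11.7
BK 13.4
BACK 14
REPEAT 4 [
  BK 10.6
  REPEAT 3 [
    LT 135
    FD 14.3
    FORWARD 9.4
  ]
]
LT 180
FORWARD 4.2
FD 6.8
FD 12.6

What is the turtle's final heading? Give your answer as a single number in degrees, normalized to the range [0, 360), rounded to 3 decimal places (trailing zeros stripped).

Executing turtle program step by step:
Start: pos=(0,0), heading=0, pen down
BK 4.3: (0,0) -> (-4.3,0) [heading=0, draw]
FD 11.7: (-4.3,0) -> (7.4,0) [heading=0, draw]
BK 13.4: (7.4,0) -> (-6,0) [heading=0, draw]
BK 14: (-6,0) -> (-20,0) [heading=0, draw]
REPEAT 4 [
  -- iteration 1/4 --
  BK 10.6: (-20,0) -> (-30.6,0) [heading=0, draw]
  REPEAT 3 [
    -- iteration 1/3 --
    LT 135: heading 0 -> 135
    FD 14.3: (-30.6,0) -> (-40.712,10.112) [heading=135, draw]
    FD 9.4: (-40.712,10.112) -> (-47.358,16.758) [heading=135, draw]
    -- iteration 2/3 --
    LT 135: heading 135 -> 270
    FD 14.3: (-47.358,16.758) -> (-47.358,2.458) [heading=270, draw]
    FD 9.4: (-47.358,2.458) -> (-47.358,-6.942) [heading=270, draw]
    -- iteration 3/3 --
    LT 135: heading 270 -> 45
    FD 14.3: (-47.358,-6.942) -> (-37.247,3.17) [heading=45, draw]
    FD 9.4: (-37.247,3.17) -> (-30.6,9.817) [heading=45, draw]
  ]
  -- iteration 2/4 --
  BK 10.6: (-30.6,9.817) -> (-38.095,2.322) [heading=45, draw]
  REPEAT 3 [
    -- iteration 1/3 --
    LT 135: heading 45 -> 180
    FD 14.3: (-38.095,2.322) -> (-52.395,2.322) [heading=180, draw]
    FD 9.4: (-52.395,2.322) -> (-61.795,2.322) [heading=180, draw]
    -- iteration 2/3 --
    LT 135: heading 180 -> 315
    FD 14.3: (-61.795,2.322) -> (-51.684,-7.79) [heading=315, draw]
    FD 9.4: (-51.684,-7.79) -> (-45.037,-14.437) [heading=315, draw]
    -- iteration 3/3 --
    LT 135: heading 315 -> 90
    FD 14.3: (-45.037,-14.437) -> (-45.037,-0.137) [heading=90, draw]
    FD 9.4: (-45.037,-0.137) -> (-45.037,9.263) [heading=90, draw]
  ]
  -- iteration 3/4 --
  BK 10.6: (-45.037,9.263) -> (-45.037,-1.337) [heading=90, draw]
  REPEAT 3 [
    -- iteration 1/3 --
    LT 135: heading 90 -> 225
    FD 14.3: (-45.037,-1.337) -> (-55.149,-11.449) [heading=225, draw]
    FD 9.4: (-55.149,-11.449) -> (-61.795,-18.095) [heading=225, draw]
    -- iteration 2/3 --
    LT 135: heading 225 -> 0
    FD 14.3: (-61.795,-18.095) -> (-47.495,-18.095) [heading=0, draw]
    FD 9.4: (-47.495,-18.095) -> (-38.095,-18.095) [heading=0, draw]
    -- iteration 3/3 --
    LT 135: heading 0 -> 135
    FD 14.3: (-38.095,-18.095) -> (-48.207,-7.984) [heading=135, draw]
    FD 9.4: (-48.207,-7.984) -> (-54.854,-1.337) [heading=135, draw]
  ]
  -- iteration 4/4 --
  BK 10.6: (-54.854,-1.337) -> (-47.358,-8.832) [heading=135, draw]
  REPEAT 3 [
    -- iteration 1/3 --
    LT 135: heading 135 -> 270
    FD 14.3: (-47.358,-8.832) -> (-47.358,-23.132) [heading=270, draw]
    FD 9.4: (-47.358,-23.132) -> (-47.358,-32.532) [heading=270, draw]
    -- iteration 2/3 --
    LT 135: heading 270 -> 45
    FD 14.3: (-47.358,-32.532) -> (-37.247,-22.421) [heading=45, draw]
    FD 9.4: (-37.247,-22.421) -> (-30.6,-15.774) [heading=45, draw]
    -- iteration 3/3 --
    LT 135: heading 45 -> 180
    FD 14.3: (-30.6,-15.774) -> (-44.9,-15.774) [heading=180, draw]
    FD 9.4: (-44.9,-15.774) -> (-54.3,-15.774) [heading=180, draw]
  ]
]
LT 180: heading 180 -> 0
FD 4.2: (-54.3,-15.774) -> (-50.1,-15.774) [heading=0, draw]
FD 6.8: (-50.1,-15.774) -> (-43.3,-15.774) [heading=0, draw]
FD 12.6: (-43.3,-15.774) -> (-30.7,-15.774) [heading=0, draw]
Final: pos=(-30.7,-15.774), heading=0, 35 segment(s) drawn

Answer: 0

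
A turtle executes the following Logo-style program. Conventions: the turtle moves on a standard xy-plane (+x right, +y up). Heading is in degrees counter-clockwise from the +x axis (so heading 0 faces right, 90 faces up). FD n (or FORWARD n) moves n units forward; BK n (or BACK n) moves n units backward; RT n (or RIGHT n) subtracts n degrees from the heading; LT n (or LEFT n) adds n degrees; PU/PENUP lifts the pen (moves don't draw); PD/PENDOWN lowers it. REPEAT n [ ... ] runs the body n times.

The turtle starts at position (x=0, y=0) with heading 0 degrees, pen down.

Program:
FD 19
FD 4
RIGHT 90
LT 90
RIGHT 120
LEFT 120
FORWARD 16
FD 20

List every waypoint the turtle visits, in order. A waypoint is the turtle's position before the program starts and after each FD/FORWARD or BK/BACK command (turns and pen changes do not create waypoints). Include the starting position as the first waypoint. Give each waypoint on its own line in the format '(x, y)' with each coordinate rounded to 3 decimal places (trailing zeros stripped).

Executing turtle program step by step:
Start: pos=(0,0), heading=0, pen down
FD 19: (0,0) -> (19,0) [heading=0, draw]
FD 4: (19,0) -> (23,0) [heading=0, draw]
RT 90: heading 0 -> 270
LT 90: heading 270 -> 0
RT 120: heading 0 -> 240
LT 120: heading 240 -> 0
FD 16: (23,0) -> (39,0) [heading=0, draw]
FD 20: (39,0) -> (59,0) [heading=0, draw]
Final: pos=(59,0), heading=0, 4 segment(s) drawn
Waypoints (5 total):
(0, 0)
(19, 0)
(23, 0)
(39, 0)
(59, 0)

Answer: (0, 0)
(19, 0)
(23, 0)
(39, 0)
(59, 0)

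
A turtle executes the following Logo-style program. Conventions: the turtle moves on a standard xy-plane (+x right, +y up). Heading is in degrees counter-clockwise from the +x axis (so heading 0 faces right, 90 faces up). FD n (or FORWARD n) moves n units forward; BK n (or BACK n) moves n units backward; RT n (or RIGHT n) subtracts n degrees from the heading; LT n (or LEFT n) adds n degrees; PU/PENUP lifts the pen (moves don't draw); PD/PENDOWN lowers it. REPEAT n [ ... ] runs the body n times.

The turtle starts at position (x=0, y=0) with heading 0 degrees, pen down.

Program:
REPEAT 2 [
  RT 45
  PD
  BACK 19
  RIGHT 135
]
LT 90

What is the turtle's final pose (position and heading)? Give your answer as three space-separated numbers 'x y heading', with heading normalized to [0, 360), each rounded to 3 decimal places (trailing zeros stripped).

Executing turtle program step by step:
Start: pos=(0,0), heading=0, pen down
REPEAT 2 [
  -- iteration 1/2 --
  RT 45: heading 0 -> 315
  PD: pen down
  BK 19: (0,0) -> (-13.435,13.435) [heading=315, draw]
  RT 135: heading 315 -> 180
  -- iteration 2/2 --
  RT 45: heading 180 -> 135
  PD: pen down
  BK 19: (-13.435,13.435) -> (0,0) [heading=135, draw]
  RT 135: heading 135 -> 0
]
LT 90: heading 0 -> 90
Final: pos=(0,0), heading=90, 2 segment(s) drawn

Answer: 0 0 90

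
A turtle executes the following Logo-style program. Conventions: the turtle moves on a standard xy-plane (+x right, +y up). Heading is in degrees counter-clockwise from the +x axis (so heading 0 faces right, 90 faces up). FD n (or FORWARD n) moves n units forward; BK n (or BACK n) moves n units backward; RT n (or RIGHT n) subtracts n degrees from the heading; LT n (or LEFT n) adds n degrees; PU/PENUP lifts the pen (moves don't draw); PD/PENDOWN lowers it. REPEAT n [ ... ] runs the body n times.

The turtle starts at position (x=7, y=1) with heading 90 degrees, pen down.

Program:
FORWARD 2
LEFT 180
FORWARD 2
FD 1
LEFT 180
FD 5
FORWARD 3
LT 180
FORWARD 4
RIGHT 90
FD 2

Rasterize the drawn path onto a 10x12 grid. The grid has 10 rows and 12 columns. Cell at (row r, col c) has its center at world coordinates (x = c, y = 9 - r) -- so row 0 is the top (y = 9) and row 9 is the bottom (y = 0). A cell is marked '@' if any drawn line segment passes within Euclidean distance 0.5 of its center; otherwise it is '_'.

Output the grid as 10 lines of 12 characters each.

Answer: ____________
_______@____
_______@____
_______@____
_______@____
_____@@@____
_______@____
_______@____
_______@____
_______@____

Derivation:
Segment 0: (7,1) -> (7,3)
Segment 1: (7,3) -> (7,1)
Segment 2: (7,1) -> (7,0)
Segment 3: (7,0) -> (7,5)
Segment 4: (7,5) -> (7,8)
Segment 5: (7,8) -> (7,4)
Segment 6: (7,4) -> (5,4)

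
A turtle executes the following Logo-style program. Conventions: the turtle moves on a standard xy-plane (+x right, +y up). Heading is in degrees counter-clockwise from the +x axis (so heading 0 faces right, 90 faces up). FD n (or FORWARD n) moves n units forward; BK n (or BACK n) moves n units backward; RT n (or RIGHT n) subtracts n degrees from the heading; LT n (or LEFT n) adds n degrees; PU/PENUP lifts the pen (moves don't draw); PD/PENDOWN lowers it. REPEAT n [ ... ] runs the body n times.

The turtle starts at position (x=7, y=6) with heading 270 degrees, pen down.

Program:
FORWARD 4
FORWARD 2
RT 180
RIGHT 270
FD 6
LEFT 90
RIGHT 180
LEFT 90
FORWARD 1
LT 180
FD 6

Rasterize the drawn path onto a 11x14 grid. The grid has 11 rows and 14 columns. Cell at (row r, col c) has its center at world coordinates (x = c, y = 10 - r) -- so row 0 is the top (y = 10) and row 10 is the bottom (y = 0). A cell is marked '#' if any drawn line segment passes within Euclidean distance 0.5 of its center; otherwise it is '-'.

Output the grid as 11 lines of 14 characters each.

Segment 0: (7,6) -> (7,2)
Segment 1: (7,2) -> (7,0)
Segment 2: (7,0) -> (1,-0)
Segment 3: (1,-0) -> (-0,-0)
Segment 4: (-0,-0) -> (6,-0)

Answer: --------------
--------------
--------------
--------------
-------#------
-------#------
-------#------
-------#------
-------#------
-------#------
########------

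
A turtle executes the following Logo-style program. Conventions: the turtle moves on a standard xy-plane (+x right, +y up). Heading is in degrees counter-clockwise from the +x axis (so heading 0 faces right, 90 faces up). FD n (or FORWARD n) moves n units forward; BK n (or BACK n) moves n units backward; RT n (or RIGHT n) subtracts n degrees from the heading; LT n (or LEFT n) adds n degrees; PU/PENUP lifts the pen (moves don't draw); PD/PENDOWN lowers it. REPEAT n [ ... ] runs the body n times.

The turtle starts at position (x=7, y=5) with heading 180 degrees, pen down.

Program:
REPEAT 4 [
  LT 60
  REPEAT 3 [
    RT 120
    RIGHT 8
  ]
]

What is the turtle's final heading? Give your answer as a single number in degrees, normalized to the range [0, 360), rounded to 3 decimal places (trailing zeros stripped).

Executing turtle program step by step:
Start: pos=(7,5), heading=180, pen down
REPEAT 4 [
  -- iteration 1/4 --
  LT 60: heading 180 -> 240
  REPEAT 3 [
    -- iteration 1/3 --
    RT 120: heading 240 -> 120
    RT 8: heading 120 -> 112
    -- iteration 2/3 --
    RT 120: heading 112 -> 352
    RT 8: heading 352 -> 344
    -- iteration 3/3 --
    RT 120: heading 344 -> 224
    RT 8: heading 224 -> 216
  ]
  -- iteration 2/4 --
  LT 60: heading 216 -> 276
  REPEAT 3 [
    -- iteration 1/3 --
    RT 120: heading 276 -> 156
    RT 8: heading 156 -> 148
    -- iteration 2/3 --
    RT 120: heading 148 -> 28
    RT 8: heading 28 -> 20
    -- iteration 3/3 --
    RT 120: heading 20 -> 260
    RT 8: heading 260 -> 252
  ]
  -- iteration 3/4 --
  LT 60: heading 252 -> 312
  REPEAT 3 [
    -- iteration 1/3 --
    RT 120: heading 312 -> 192
    RT 8: heading 192 -> 184
    -- iteration 2/3 --
    RT 120: heading 184 -> 64
    RT 8: heading 64 -> 56
    -- iteration 3/3 --
    RT 120: heading 56 -> 296
    RT 8: heading 296 -> 288
  ]
  -- iteration 4/4 --
  LT 60: heading 288 -> 348
  REPEAT 3 [
    -- iteration 1/3 --
    RT 120: heading 348 -> 228
    RT 8: heading 228 -> 220
    -- iteration 2/3 --
    RT 120: heading 220 -> 100
    RT 8: heading 100 -> 92
    -- iteration 3/3 --
    RT 120: heading 92 -> 332
    RT 8: heading 332 -> 324
  ]
]
Final: pos=(7,5), heading=324, 0 segment(s) drawn

Answer: 324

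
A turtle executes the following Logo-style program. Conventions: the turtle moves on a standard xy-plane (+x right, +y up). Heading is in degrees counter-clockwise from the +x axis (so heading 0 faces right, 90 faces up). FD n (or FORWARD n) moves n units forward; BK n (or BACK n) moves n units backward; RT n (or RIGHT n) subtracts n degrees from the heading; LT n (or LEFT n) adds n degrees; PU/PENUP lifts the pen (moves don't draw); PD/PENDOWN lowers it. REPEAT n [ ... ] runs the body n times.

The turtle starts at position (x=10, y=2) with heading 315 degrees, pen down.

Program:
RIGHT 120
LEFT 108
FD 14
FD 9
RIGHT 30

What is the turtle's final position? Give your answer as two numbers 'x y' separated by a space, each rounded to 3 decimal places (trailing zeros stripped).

Executing turtle program step by step:
Start: pos=(10,2), heading=315, pen down
RT 120: heading 315 -> 195
LT 108: heading 195 -> 303
FD 14: (10,2) -> (17.625,-9.741) [heading=303, draw]
FD 9: (17.625,-9.741) -> (22.527,-17.289) [heading=303, draw]
RT 30: heading 303 -> 273
Final: pos=(22.527,-17.289), heading=273, 2 segment(s) drawn

Answer: 22.527 -17.289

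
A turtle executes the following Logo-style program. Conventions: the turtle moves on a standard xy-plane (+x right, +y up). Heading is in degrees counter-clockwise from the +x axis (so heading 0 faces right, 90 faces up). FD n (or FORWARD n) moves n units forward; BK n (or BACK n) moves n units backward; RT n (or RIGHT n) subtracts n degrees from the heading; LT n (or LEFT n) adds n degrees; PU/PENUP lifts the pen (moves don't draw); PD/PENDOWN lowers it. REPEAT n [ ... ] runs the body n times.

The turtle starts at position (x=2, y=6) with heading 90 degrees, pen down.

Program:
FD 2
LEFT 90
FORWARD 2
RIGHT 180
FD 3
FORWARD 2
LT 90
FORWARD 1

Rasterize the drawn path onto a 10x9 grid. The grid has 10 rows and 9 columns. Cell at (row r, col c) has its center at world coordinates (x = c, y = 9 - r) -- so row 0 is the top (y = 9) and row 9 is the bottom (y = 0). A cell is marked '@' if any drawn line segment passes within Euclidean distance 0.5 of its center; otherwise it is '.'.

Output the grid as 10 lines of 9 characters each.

Segment 0: (2,6) -> (2,8)
Segment 1: (2,8) -> (0,8)
Segment 2: (0,8) -> (3,8)
Segment 3: (3,8) -> (5,8)
Segment 4: (5,8) -> (5,9)

Answer: .....@...
@@@@@@...
..@......
..@......
.........
.........
.........
.........
.........
.........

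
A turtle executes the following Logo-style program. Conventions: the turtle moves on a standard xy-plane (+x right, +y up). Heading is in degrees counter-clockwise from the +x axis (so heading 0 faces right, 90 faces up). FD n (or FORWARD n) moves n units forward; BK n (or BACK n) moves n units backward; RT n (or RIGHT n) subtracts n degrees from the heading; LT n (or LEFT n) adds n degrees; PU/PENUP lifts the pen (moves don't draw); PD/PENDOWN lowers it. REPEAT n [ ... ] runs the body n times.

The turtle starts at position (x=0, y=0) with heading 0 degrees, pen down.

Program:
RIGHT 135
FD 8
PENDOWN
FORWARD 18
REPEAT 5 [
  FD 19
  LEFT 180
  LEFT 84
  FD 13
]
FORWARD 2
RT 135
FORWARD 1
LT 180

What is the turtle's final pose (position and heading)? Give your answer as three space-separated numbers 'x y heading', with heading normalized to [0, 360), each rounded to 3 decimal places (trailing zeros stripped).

Answer: -43.484 -15.514 150

Derivation:
Executing turtle program step by step:
Start: pos=(0,0), heading=0, pen down
RT 135: heading 0 -> 225
FD 8: (0,0) -> (-5.657,-5.657) [heading=225, draw]
PD: pen down
FD 18: (-5.657,-5.657) -> (-18.385,-18.385) [heading=225, draw]
REPEAT 5 [
  -- iteration 1/5 --
  FD 19: (-18.385,-18.385) -> (-31.82,-31.82) [heading=225, draw]
  LT 180: heading 225 -> 45
  LT 84: heading 45 -> 129
  FD 13: (-31.82,-31.82) -> (-40.001,-21.717) [heading=129, draw]
  -- iteration 2/5 --
  FD 19: (-40.001,-21.717) -> (-51.958,-6.951) [heading=129, draw]
  LT 180: heading 129 -> 309
  LT 84: heading 309 -> 33
  FD 13: (-51.958,-6.951) -> (-41.055,0.129) [heading=33, draw]
  -- iteration 3/5 --
  FD 19: (-41.055,0.129) -> (-25.121,10.477) [heading=33, draw]
  LT 180: heading 33 -> 213
  LT 84: heading 213 -> 297
  FD 13: (-25.121,10.477) -> (-19.219,-1.106) [heading=297, draw]
  -- iteration 4/5 --
  FD 19: (-19.219,-1.106) -> (-10.593,-18.035) [heading=297, draw]
  LT 180: heading 297 -> 117
  LT 84: heading 117 -> 201
  FD 13: (-10.593,-18.035) -> (-22.729,-22.694) [heading=201, draw]
  -- iteration 5/5 --
  FD 19: (-22.729,-22.694) -> (-40.467,-29.503) [heading=201, draw]
  LT 180: heading 201 -> 21
  LT 84: heading 21 -> 105
  FD 13: (-40.467,-29.503) -> (-43.832,-16.946) [heading=105, draw]
]
FD 2: (-43.832,-16.946) -> (-44.35,-15.014) [heading=105, draw]
RT 135: heading 105 -> 330
FD 1: (-44.35,-15.014) -> (-43.484,-15.514) [heading=330, draw]
LT 180: heading 330 -> 150
Final: pos=(-43.484,-15.514), heading=150, 14 segment(s) drawn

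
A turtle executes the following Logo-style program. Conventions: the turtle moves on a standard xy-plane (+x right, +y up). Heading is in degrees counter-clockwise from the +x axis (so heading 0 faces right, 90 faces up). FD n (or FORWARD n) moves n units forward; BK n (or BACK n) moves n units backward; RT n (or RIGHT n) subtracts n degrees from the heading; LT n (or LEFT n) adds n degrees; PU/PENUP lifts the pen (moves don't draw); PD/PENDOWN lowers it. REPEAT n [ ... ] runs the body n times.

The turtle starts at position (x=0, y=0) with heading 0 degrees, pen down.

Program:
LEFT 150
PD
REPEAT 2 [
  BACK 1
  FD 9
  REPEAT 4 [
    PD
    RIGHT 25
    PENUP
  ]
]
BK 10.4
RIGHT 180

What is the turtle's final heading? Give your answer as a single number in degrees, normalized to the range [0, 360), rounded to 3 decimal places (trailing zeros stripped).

Answer: 130

Derivation:
Executing turtle program step by step:
Start: pos=(0,0), heading=0, pen down
LT 150: heading 0 -> 150
PD: pen down
REPEAT 2 [
  -- iteration 1/2 --
  BK 1: (0,0) -> (0.866,-0.5) [heading=150, draw]
  FD 9: (0.866,-0.5) -> (-6.928,4) [heading=150, draw]
  REPEAT 4 [
    -- iteration 1/4 --
    PD: pen down
    RT 25: heading 150 -> 125
    PU: pen up
    -- iteration 2/4 --
    PD: pen down
    RT 25: heading 125 -> 100
    PU: pen up
    -- iteration 3/4 --
    PD: pen down
    RT 25: heading 100 -> 75
    PU: pen up
    -- iteration 4/4 --
    PD: pen down
    RT 25: heading 75 -> 50
    PU: pen up
  ]
  -- iteration 2/2 --
  BK 1: (-6.928,4) -> (-7.571,3.234) [heading=50, move]
  FD 9: (-7.571,3.234) -> (-1.786,10.128) [heading=50, move]
  REPEAT 4 [
    -- iteration 1/4 --
    PD: pen down
    RT 25: heading 50 -> 25
    PU: pen up
    -- iteration 2/4 --
    PD: pen down
    RT 25: heading 25 -> 0
    PU: pen up
    -- iteration 3/4 --
    PD: pen down
    RT 25: heading 0 -> 335
    PU: pen up
    -- iteration 4/4 --
    PD: pen down
    RT 25: heading 335 -> 310
    PU: pen up
  ]
]
BK 10.4: (-1.786,10.128) -> (-8.471,18.095) [heading=310, move]
RT 180: heading 310 -> 130
Final: pos=(-8.471,18.095), heading=130, 2 segment(s) drawn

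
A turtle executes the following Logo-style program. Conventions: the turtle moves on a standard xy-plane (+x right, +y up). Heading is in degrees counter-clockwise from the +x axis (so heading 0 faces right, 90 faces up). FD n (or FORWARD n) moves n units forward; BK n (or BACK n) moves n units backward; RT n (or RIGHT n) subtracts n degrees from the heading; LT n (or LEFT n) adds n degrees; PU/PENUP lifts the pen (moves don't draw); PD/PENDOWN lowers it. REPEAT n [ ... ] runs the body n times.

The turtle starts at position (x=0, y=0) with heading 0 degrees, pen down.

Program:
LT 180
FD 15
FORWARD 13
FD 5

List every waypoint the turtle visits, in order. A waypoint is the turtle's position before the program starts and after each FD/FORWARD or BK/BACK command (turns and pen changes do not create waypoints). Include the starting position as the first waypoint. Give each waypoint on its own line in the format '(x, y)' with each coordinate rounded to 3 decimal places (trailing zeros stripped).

Answer: (0, 0)
(-15, 0)
(-28, 0)
(-33, 0)

Derivation:
Executing turtle program step by step:
Start: pos=(0,0), heading=0, pen down
LT 180: heading 0 -> 180
FD 15: (0,0) -> (-15,0) [heading=180, draw]
FD 13: (-15,0) -> (-28,0) [heading=180, draw]
FD 5: (-28,0) -> (-33,0) [heading=180, draw]
Final: pos=(-33,0), heading=180, 3 segment(s) drawn
Waypoints (4 total):
(0, 0)
(-15, 0)
(-28, 0)
(-33, 0)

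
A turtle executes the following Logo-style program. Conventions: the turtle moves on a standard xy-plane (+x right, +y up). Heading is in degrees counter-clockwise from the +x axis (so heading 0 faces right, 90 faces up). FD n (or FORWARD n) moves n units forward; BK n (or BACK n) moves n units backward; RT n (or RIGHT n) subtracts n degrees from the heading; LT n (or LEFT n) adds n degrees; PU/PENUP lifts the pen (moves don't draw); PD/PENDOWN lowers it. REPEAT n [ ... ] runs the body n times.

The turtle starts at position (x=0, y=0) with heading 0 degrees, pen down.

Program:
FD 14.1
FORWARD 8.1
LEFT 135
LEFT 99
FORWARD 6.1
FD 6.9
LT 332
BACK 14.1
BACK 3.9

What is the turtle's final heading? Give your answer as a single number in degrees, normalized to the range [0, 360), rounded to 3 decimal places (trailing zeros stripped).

Answer: 206

Derivation:
Executing turtle program step by step:
Start: pos=(0,0), heading=0, pen down
FD 14.1: (0,0) -> (14.1,0) [heading=0, draw]
FD 8.1: (14.1,0) -> (22.2,0) [heading=0, draw]
LT 135: heading 0 -> 135
LT 99: heading 135 -> 234
FD 6.1: (22.2,0) -> (18.615,-4.935) [heading=234, draw]
FD 6.9: (18.615,-4.935) -> (14.559,-10.517) [heading=234, draw]
LT 332: heading 234 -> 206
BK 14.1: (14.559,-10.517) -> (27.232,-4.336) [heading=206, draw]
BK 3.9: (27.232,-4.336) -> (30.737,-2.627) [heading=206, draw]
Final: pos=(30.737,-2.627), heading=206, 6 segment(s) drawn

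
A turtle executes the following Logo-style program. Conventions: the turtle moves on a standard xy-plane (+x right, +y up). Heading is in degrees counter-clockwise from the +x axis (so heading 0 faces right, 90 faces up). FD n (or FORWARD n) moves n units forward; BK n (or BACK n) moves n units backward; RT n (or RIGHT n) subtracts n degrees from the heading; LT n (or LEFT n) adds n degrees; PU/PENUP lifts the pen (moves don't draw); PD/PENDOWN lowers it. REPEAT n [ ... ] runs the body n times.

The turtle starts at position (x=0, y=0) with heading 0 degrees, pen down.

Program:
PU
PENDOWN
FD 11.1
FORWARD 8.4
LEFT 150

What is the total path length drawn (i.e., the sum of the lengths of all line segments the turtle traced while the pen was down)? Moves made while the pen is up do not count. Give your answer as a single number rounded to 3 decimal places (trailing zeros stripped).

Executing turtle program step by step:
Start: pos=(0,0), heading=0, pen down
PU: pen up
PD: pen down
FD 11.1: (0,0) -> (11.1,0) [heading=0, draw]
FD 8.4: (11.1,0) -> (19.5,0) [heading=0, draw]
LT 150: heading 0 -> 150
Final: pos=(19.5,0), heading=150, 2 segment(s) drawn

Segment lengths:
  seg 1: (0,0) -> (11.1,0), length = 11.1
  seg 2: (11.1,0) -> (19.5,0), length = 8.4
Total = 19.5

Answer: 19.5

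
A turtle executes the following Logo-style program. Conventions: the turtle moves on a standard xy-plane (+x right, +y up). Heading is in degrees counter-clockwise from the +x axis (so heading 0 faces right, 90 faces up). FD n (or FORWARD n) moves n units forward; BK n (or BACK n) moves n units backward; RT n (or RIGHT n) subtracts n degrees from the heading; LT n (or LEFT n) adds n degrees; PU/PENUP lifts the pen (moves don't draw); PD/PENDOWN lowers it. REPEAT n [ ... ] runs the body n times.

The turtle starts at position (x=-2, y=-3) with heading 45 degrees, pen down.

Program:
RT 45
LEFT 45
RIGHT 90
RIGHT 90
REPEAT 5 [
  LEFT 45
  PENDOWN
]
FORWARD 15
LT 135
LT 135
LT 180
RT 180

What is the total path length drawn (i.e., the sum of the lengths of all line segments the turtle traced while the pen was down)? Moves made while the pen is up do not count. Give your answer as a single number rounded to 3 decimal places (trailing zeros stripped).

Executing turtle program step by step:
Start: pos=(-2,-3), heading=45, pen down
RT 45: heading 45 -> 0
LT 45: heading 0 -> 45
RT 90: heading 45 -> 315
RT 90: heading 315 -> 225
REPEAT 5 [
  -- iteration 1/5 --
  LT 45: heading 225 -> 270
  PD: pen down
  -- iteration 2/5 --
  LT 45: heading 270 -> 315
  PD: pen down
  -- iteration 3/5 --
  LT 45: heading 315 -> 0
  PD: pen down
  -- iteration 4/5 --
  LT 45: heading 0 -> 45
  PD: pen down
  -- iteration 5/5 --
  LT 45: heading 45 -> 90
  PD: pen down
]
FD 15: (-2,-3) -> (-2,12) [heading=90, draw]
LT 135: heading 90 -> 225
LT 135: heading 225 -> 0
LT 180: heading 0 -> 180
RT 180: heading 180 -> 0
Final: pos=(-2,12), heading=0, 1 segment(s) drawn

Segment lengths:
  seg 1: (-2,-3) -> (-2,12), length = 15
Total = 15

Answer: 15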